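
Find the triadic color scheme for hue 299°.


Triadic: equally spaced at 120° intervals
H1 = 299°
H2 = (299 + 120) mod 360 = 59°
H3 = (299 + 240) mod 360 = 179°
Triadic = 299°, 59°, 179°


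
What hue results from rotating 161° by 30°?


New hue = (H + rotation) mod 360
New hue = (161 + 30) mod 360
= 191 mod 360
= 191°


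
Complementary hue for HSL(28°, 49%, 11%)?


Complement = opposite side of color wheel = hue + 180°
H' = (28 + 180) mod 360 = 208°
S and L unchanged.
= HSL(208°, 49%, 11%)


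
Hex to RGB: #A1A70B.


A1 → 161 (R)
A7 → 167 (G)
0B → 11 (B)
= RGB(161, 167, 11)


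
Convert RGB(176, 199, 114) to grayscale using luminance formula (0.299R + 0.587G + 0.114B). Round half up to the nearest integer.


Gray = 0.299×R + 0.587×G + 0.114×B
Gray = 0.299×176 + 0.587×199 + 0.114×114
Gray = 52.624 + 116.813 + 12.996
Gray = 182.433 → round half up → 182
Gray = 182


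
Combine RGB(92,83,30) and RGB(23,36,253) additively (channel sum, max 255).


Additive: each channel = min(255, C₁+C₂)
R: 92+23 = 115 → 115
G: 83+36 = 119 → 119
B: 30+253 = 283 → 255
= RGB(115, 119, 255)


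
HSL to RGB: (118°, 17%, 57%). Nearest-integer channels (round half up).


H=118°, S=0.17, L=0.57
C = (1-|2L-1|)×S = (1-|0.14|)×0.17 = 0.1462
H' = H/60 = 118/60 ≈ 1.9667; X = C×(1-|H' mod 2 - 1|) ≈ 0.0049
m = L - C/2 = 0.57 - 0.0731 = 0.4969
Sector ⌊H'⌋ = 1 → (R',G',B') = (≈0.0049, 0.1462, 0.0)
RGB = ((R'+m)×255, (G'+m)×255, (B'+m)×255) = (127.9522, 163.9905, 126.7095)
Round half up → RGB(128, 164, 127)


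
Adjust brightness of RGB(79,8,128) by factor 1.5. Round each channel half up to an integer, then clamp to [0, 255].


Multiply each channel by 1.5, round half up, clamp to [0, 255]
R: 79×1.5 = 118.5 → round → 119
G: 8×1.5 = 12
B: 128×1.5 = 192
= RGB(119, 12, 192)


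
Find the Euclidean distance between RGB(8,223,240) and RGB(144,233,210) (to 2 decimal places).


d = √[(R₁-R₂)² + (G₁-G₂)² + (B₁-B₂)²]
d = √[(8-144)² + (223-233)² + (240-210)²]
d = √[18496 + 100 + 900]
d = √19496
d ≈ 139.63


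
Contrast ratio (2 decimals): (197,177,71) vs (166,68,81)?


Linearize each sRGB channel c=v/255: c/12.92 if c ≤ 0.04045 else ((c+0.055)/1.055)^2.4
L = 0.2126×R_lin + 0.7152×G_lin + 0.0722×B_lin
Color 1 (197,177,71):
  R=197: 197/255≈0.7725 > 0.04045 → ((0.7725+0.055)/1.055)^2.4 ≈ 0.55834
  G=177: 177/255≈0.6941 > 0.04045 → ((0.6941+0.055)/1.055)^2.4 ≈ 0.43966
  B=71: 71/255≈0.2784 > 0.04045 → ((0.2784+0.055)/1.055)^2.4 ≈ 0.06301
  L1 = 0.2126×0.55834 + 0.7152×0.43966 + 0.0722×0.06301 ≈ 0.43770
Color 2 (166,68,81):
  R=166: 166/255≈0.6510 > 0.04045 → ((0.6510+0.055)/1.055)^2.4 ≈ 0.38133
  G=68: 68/255≈0.2667 > 0.04045 → ((0.2667+0.055)/1.055)^2.4 ≈ 0.05781
  B=81: 81/255≈0.3176 > 0.04045 → ((0.3176+0.055)/1.055)^2.4 ≈ 0.08228
  L2 = 0.2126×0.38133 + 0.7152×0.05781 + 0.0722×0.08228 ≈ 0.12835
Lighter = 0.43770, Darker = 0.12835
Ratio = (L_lighter + 0.05) / (L_darker + 0.05)
Ratio = (0.43770 + 0.05) / (0.12835 + 0.05) = 0.48770 / 0.17835 ≈ 2.7344
Ratio ≈ 2.73:1


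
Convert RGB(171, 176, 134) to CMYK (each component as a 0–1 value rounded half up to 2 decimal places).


R'=171/255≈0.6706, G'=176/255≈0.6902, B'=134/255≈0.5255
K = 1 - max(R',G',B') = 1 - 176/255 = 79/255 = 0.30980… → 0.31
(1-R'-K)/(1-K) simplifies to (max-R)/max with max = 176:
C = (176-171)/176 = 5/176 = 0.02840… → 0.03
M = (176-176)/176 = 0/176 = 0 → 0.00
Y = (176-134)/176 = 42/176 = 0.23863… → 0.24
= CMYK(0.03, 0.00, 0.24, 0.31)


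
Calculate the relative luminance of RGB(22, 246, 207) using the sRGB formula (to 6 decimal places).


Linearize each channel (sRGB transfer function): c = v/255; c_lin = c/12.92 if c ≤ 0.04045, else ((c+0.055)/1.055)^2.4
  R: 22/255 ≈ 0.086275 > 0.04045 → ((0.086275+0.055)/1.055)^2.4 ≈ 0.008023
  G: 246/255 ≈ 0.964706 > 0.04045 → ((0.964706+0.055)/1.055)^2.4 ≈ 0.921582
  B: 207/255 ≈ 0.811765 > 0.04045 → ((0.811765+0.055)/1.055)^2.4 ≈ 0.623960
R_lin = 0.008023, G_lin = 0.921582, B_lin = 0.623960
L = 0.2126×R + 0.7152×G + 0.0722×B
L = 0.2126×0.008023 + 0.7152×0.921582 + 0.0722×0.623960
L ≈ 0.705871


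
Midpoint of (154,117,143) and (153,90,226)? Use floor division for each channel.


Midpoint: each channel = ⌊(C₁+C₂)/2⌋
R: ⌊(154+153)/2⌋ = 153
G: ⌊(117+90)/2⌋ = 103
B: ⌊(143+226)/2⌋ = 184
= RGB(153, 103, 184)


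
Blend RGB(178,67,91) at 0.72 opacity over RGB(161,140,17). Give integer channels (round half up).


C = α×F + (1-α)×B, with 1-α = 0.28
R: 0.72×178 + 0.28×161 = 128.16 + 45.08 = 173.24 → 173
G: 0.72×67 + 0.28×140 = 48.24 + 39.20 = 87.44 → 87
B: 0.72×91 + 0.28×17 = 65.52 + 4.76 = 70.28 → 70
= RGB(173, 87, 70)


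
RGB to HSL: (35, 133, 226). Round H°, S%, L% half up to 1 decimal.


Normalize: R'=35/255≈0.1373, G'=133/255≈0.5216, B'=226/255≈0.8863
Max=226/255, Min=35/255, Δ=Max-Min=191/255
L = (Max+Min)/2 = (226+35)/510 = 261/510 = 0.51176… → L = 51.2%
L > 0.5 → S = Δ/(2-Max-Min) = 191/(510-226-35) = 191/249 = 0.76706… → S = 76.7%
(the 1/255 factors cancel in S and H, so raw channel differences can be used)
Max is B' → H = 60 × ((R-G)/Δ + 4) = 60 × ((35-133)/191 + 4)
  -98/191 + 4 = -0.5130… + 4 = 3.4869…
  H = 60 × 3.4869… = 209.214…° → H = 209.2°
= HSL(209.2°, 76.7%, 51.2%)


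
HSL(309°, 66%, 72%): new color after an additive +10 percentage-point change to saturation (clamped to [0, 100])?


Original S = 66%
Adjustment = +10 percentage points
New S = 66 + (10) = 76
Clamp to [0, 100] → 76
= HSL(309°, 76%, 72%)


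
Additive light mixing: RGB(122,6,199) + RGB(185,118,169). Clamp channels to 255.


Additive: each channel = min(255, C₁+C₂)
R: 122+185 = 307 → 255
G: 6+118 = 124 → 124
B: 199+169 = 368 → 255
= RGB(255, 124, 255)


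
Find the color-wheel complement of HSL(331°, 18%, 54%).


Complement = opposite side of color wheel = hue + 180°
H' = (331 + 180) mod 360 = 151°
S and L unchanged.
= HSL(151°, 18%, 54%)


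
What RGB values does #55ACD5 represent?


55 → 85 (R)
AC → 172 (G)
D5 → 213 (B)
= RGB(85, 172, 213)


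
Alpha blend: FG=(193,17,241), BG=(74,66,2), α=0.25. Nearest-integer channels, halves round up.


C = α×F + (1-α)×B, with 1-α = 0.75
R: 0.25×193 + 0.75×74 = 48.25 + 55.50 = 103.75 → 104
G: 0.25×17 + 0.75×66 = 4.25 + 49.50 = 53.75 → 54
B: 0.25×241 + 0.75×2 = 60.25 + 1.50 = 61.75 → 62
= RGB(104, 54, 62)


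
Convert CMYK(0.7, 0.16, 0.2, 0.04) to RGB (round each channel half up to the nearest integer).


R = 255 × (1-C) × (1-K) = 255 × 0.30 × 0.96 = 73.44 → 73
G = 255 × (1-M) × (1-K) = 255 × 0.84 × 0.96 = 205.632 → 206
B = 255 × (1-Y) × (1-K) = 255 × 0.80 × 0.96 = 195.84 → 196
= RGB(73, 206, 196)


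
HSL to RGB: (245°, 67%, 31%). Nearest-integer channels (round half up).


H=245°, S=0.67, L=0.31
C = (1-|2L-1|)×S = (1-|-0.38|)×0.67 = 0.4154
H' = H/60 = 245/60 ≈ 4.0833; X = C×(1-|H' mod 2 - 1|) ≈ 0.0346
m = L - C/2 = 0.31 - 0.2077 = 0.1023
Sector ⌊H'⌋ = 4 → (R',G',B') = (≈0.0346, 0.0, 0.4154)
RGB = ((R'+m)×255, (G'+m)×255, (B'+m)×255) = (34.91375, 26.0865, 132.0135)
Round half up → RGB(35, 26, 132)


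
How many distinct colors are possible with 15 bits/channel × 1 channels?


Total bits = 15 bits/channel × 1 channels = 15 bits
Distinct colors = 2^15
= 32,768 colors


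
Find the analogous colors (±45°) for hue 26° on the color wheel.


Base hue: 26°
Left analog: (26 - 45) mod 360 = 341°
Right analog: (26 + 45) mod 360 = 71°
Analogous hues = 341° and 71°


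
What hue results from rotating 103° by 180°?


New hue = (H + rotation) mod 360
New hue = (103 + 180) mod 360
= 283 mod 360
= 283°


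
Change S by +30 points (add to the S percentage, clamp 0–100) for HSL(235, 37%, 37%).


Original S = 37%
Adjustment = +30 percentage points
New S = 37 + (30) = 67
Clamp to [0, 100] → 67
= HSL(235°, 67%, 37%)


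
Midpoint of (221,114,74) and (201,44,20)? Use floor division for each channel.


Midpoint: each channel = ⌊(C₁+C₂)/2⌋
R: ⌊(221+201)/2⌋ = 211
G: ⌊(114+44)/2⌋ = 79
B: ⌊(74+20)/2⌋ = 47
= RGB(211, 79, 47)


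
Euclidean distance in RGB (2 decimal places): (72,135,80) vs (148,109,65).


d = √[(R₁-R₂)² + (G₁-G₂)² + (B₁-B₂)²]
d = √[(72-148)² + (135-109)² + (80-65)²]
d = √[5776 + 676 + 225]
d = √6677
d ≈ 81.71


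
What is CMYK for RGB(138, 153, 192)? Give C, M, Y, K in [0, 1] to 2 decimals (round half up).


R'=138/255≈0.5412, G'=153/255≈0.6000, B'=192/255≈0.7529
K = 1 - max(R',G',B') = 1 - 192/255 = 63/255 = 0.24705… → 0.25
(1-R'-K)/(1-K) simplifies to (max-R)/max with max = 192:
C = (192-138)/192 = 54/192 = 0.28125 → 0.28
M = (192-153)/192 = 39/192 = 0.20312… → 0.20
Y = (192-192)/192 = 0/192 = 0 → 0.00
= CMYK(0.28, 0.20, 0.00, 0.25)


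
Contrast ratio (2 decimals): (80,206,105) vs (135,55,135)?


Linearize each sRGB channel c=v/255: c/12.92 if c ≤ 0.04045 else ((c+0.055)/1.055)^2.4
L = 0.2126×R_lin + 0.7152×G_lin + 0.0722×B_lin
Color 1 (80,206,105):
  R=80: 80/255≈0.3137 > 0.04045 → ((0.3137+0.055)/1.055)^2.4 ≈ 0.08022
  G=206: 206/255≈0.8078 > 0.04045 → ((0.8078+0.055)/1.055)^2.4 ≈ 0.61721
  B=105: 105/255≈0.4118 > 0.04045 → ((0.4118+0.055)/1.055)^2.4 ≈ 0.14126
  L1 = 0.2126×0.08022 + 0.7152×0.61721 + 0.0722×0.14126 ≈ 0.46868
Color 2 (135,55,135):
  R=135: 135/255≈0.5294 > 0.04045 → ((0.5294+0.055)/1.055)^2.4 ≈ 0.24228
  G=55: 55/255≈0.2157 > 0.04045 → ((0.2157+0.055)/1.055)^2.4 ≈ 0.03820
  B=135: 135/255≈0.5294 > 0.04045 → ((0.5294+0.055)/1.055)^2.4 ≈ 0.24228
  L2 = 0.2126×0.24228 + 0.7152×0.03820 + 0.0722×0.24228 ≈ 0.09633
Lighter = 0.46868, Darker = 0.09633
Ratio = (L_lighter + 0.05) / (L_darker + 0.05)
Ratio = (0.46868 + 0.05) / (0.09633 + 0.05) = 0.51868 / 0.14633 ≈ 3.5447
Ratio ≈ 3.54:1


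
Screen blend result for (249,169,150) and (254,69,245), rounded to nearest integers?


Screen: C = 255 - (255-A)×(255-B)/255, rounded to nearest integer
R: 255 - (255-249)×(255-254)/255 = 255 - 6/255 ≈ 255 - 0.024 = 254.976 → 255
G: 255 - (255-169)×(255-69)/255 = 255 - 15996/255 ≈ 255 - 62.729 = 192.271 → 192
B: 255 - (255-150)×(255-245)/255 = 255 - 1050/255 ≈ 255 - 4.118 = 250.882 → 251
= RGB(255, 192, 251)


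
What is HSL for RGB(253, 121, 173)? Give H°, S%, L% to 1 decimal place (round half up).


Normalize: R'=253/255≈0.9922, G'=121/255≈0.4745, B'=173/255≈0.6784
Max=253/255, Min=121/255, Δ=Max-Min=132/255
L = (Max+Min)/2 = (253+121)/510 = 374/510 = 0.73333… → L = 73.3%
L > 0.5 → S = Δ/(2-Max-Min) = 132/(510-253-121) = 132/136 = 0.97058… → S = 97.1%
(the 1/255 factors cancel in S and H, so raw channel differences can be used)
Max is R' → H = 60 × (((G-B)/Δ) mod 6) = 60 × (((121-173)/132) mod 6)
  (-52)/132 = -0.3939…; negative, so add 6 → 5.6060…
  H = 60 × 5.6060… = 336.363…° → H = 336.4°
= HSL(336.4°, 97.1%, 73.3%)


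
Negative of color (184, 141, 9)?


Invert: (255-R, 255-G, 255-B)
R: 255-184 = 71
G: 255-141 = 114
B: 255-9 = 246
= RGB(71, 114, 246)


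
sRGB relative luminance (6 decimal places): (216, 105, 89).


Linearize each channel (sRGB transfer function): c = v/255; c_lin = c/12.92 if c ≤ 0.04045, else ((c+0.055)/1.055)^2.4
  R: 216/255 ≈ 0.847059 > 0.04045 → ((0.847059+0.055)/1.055)^2.4 ≈ 0.686685
  G: 105/255 ≈ 0.411765 > 0.04045 → ((0.411765+0.055)/1.055)^2.4 ≈ 0.141263
  B: 89/255 ≈ 0.349020 > 0.04045 → ((0.349020+0.055)/1.055)^2.4 ≈ 0.099899
R_lin = 0.686685, G_lin = 0.141263, B_lin = 0.099899
L = 0.2126×R + 0.7152×G + 0.0722×B
L = 0.2126×0.686685 + 0.7152×0.141263 + 0.0722×0.099899
L ≈ 0.254233


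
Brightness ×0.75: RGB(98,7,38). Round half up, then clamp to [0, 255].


Multiply each channel by 0.75, round half up, clamp to [0, 255]
R: 98×0.75 = 73.5 → round → 74
G: 7×0.75 = 5.25 → round → 5
B: 38×0.75 = 28.5 → round → 29
= RGB(74, 5, 29)


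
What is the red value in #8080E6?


Color: #8080E6
R = 80 = 128
G = 80 = 128
B = E6 = 230
Red = 128


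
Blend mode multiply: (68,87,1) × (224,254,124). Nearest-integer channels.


Multiply: C = A×B/255, rounded to nearest integer
R: 68×224/255 = 15232/255 ≈ 59.733 → 60
G: 87×254/255 = 22098/255 ≈ 86.659 → 87
B: 1×124/255 = 124/255 ≈ 0.486 → 0
= RGB(60, 87, 0)


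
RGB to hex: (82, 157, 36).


R = 82 → 52 (hex)
G = 157 → 9D (hex)
B = 36 → 24 (hex)
Hex = #529D24


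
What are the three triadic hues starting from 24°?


Triadic: equally spaced at 120° intervals
H1 = 24°
H2 = (24 + 120) mod 360 = 144°
H3 = (24 + 240) mod 360 = 264°
Triadic = 24°, 144°, 264°


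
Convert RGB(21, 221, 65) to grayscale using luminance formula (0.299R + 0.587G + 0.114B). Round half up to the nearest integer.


Gray = 0.299×R + 0.587×G + 0.114×B
Gray = 0.299×21 + 0.587×221 + 0.114×65
Gray = 6.279 + 129.727 + 7.410
Gray = 143.416 → round half up → 143
Gray = 143


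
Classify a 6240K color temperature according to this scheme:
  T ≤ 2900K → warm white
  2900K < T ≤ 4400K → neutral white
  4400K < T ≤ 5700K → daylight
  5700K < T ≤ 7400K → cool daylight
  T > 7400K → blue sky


Temperature: 6240K
5700K < 6240K ≤ 7400K → cool daylight
Classification: cool daylight


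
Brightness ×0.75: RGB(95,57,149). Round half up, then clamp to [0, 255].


Multiply each channel by 0.75, round half up, clamp to [0, 255]
R: 95×0.75 = 71.25 → round → 71
G: 57×0.75 = 42.75 → round → 43
B: 149×0.75 = 111.75 → round → 112
= RGB(71, 43, 112)


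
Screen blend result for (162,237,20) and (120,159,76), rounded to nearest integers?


Screen: C = 255 - (255-A)×(255-B)/255, rounded to nearest integer
R: 255 - (255-162)×(255-120)/255 = 255 - 12555/255 ≈ 255 - 49.235 = 205.765 → 206
G: 255 - (255-237)×(255-159)/255 = 255 - 1728/255 ≈ 255 - 6.776 = 248.224 → 248
B: 255 - (255-20)×(255-76)/255 = 255 - 42065/255 ≈ 255 - 164.961 = 90.039 → 90
= RGB(206, 248, 90)


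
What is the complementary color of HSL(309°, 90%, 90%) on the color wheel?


Complement = opposite side of color wheel = hue + 180°
H' = (309 + 180) mod 360 = 129°
S and L unchanged.
= HSL(129°, 90%, 90%)


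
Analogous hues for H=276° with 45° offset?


Base hue: 276°
Left analog: (276 - 45) mod 360 = 231°
Right analog: (276 + 45) mod 360 = 321°
Analogous hues = 231° and 321°


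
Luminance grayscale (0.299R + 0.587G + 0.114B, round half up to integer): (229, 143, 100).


Gray = 0.299×R + 0.587×G + 0.114×B
Gray = 0.299×229 + 0.587×143 + 0.114×100
Gray = 68.471 + 83.941 + 11.400
Gray = 163.812 → round half up → 164
Gray = 164


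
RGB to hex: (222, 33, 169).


R = 222 → DE (hex)
G = 33 → 21 (hex)
B = 169 → A9 (hex)
Hex = #DE21A9


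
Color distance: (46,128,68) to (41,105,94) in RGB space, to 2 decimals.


d = √[(R₁-R₂)² + (G₁-G₂)² + (B₁-B₂)²]
d = √[(46-41)² + (128-105)² + (68-94)²]
d = √[25 + 529 + 676]
d = √1230
d ≈ 35.07


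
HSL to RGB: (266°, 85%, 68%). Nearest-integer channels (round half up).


H=266°, S=0.85, L=0.68
C = (1-|2L-1|)×S = (1-|0.36|)×0.85 = 0.544
H' = H/60 = 266/60 ≈ 4.4333; X = C×(1-|H' mod 2 - 1|) ≈ 0.2357
m = L - C/2 = 0.68 - 0.272 = 0.408
Sector ⌊H'⌋ = 4 → (R',G',B') = (≈0.2357, 0.0, 0.544)
RGB = ((R'+m)×255, (G'+m)×255, (B'+m)×255) = (164.152, 104.04, 242.76)
Round half up → RGB(164, 104, 243)


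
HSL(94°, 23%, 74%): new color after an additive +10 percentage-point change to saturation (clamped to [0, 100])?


Original S = 23%
Adjustment = +10 percentage points
New S = 23 + (10) = 33
Clamp to [0, 100] → 33
= HSL(94°, 33%, 74%)


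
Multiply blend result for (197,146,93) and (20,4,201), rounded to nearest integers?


Multiply: C = A×B/255, rounded to nearest integer
R: 197×20/255 = 3940/255 ≈ 15.451 → 15
G: 146×4/255 = 584/255 ≈ 2.290 → 2
B: 93×201/255 = 18693/255 ≈ 73.306 → 73
= RGB(15, 2, 73)


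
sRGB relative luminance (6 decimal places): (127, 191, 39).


Linearize each channel (sRGB transfer function): c = v/255; c_lin = c/12.92 if c ≤ 0.04045, else ((c+0.055)/1.055)^2.4
  R: 127/255 ≈ 0.498039 > 0.04045 → ((0.498039+0.055)/1.055)^2.4 ≈ 0.212231
  G: 191/255 ≈ 0.749020 > 0.04045 → ((0.749020+0.055)/1.055)^2.4 ≈ 0.520996
  B: 39/255 ≈ 0.152941 > 0.04045 → ((0.152941+0.055)/1.055)^2.4 ≈ 0.020289
R_lin = 0.212231, G_lin = 0.520996, B_lin = 0.020289
L = 0.2126×R + 0.7152×G + 0.0722×B
L = 0.2126×0.212231 + 0.7152×0.520996 + 0.0722×0.020289
L ≈ 0.419201


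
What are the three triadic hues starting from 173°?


Triadic: equally spaced at 120° intervals
H1 = 173°
H2 = (173 + 120) mod 360 = 293°
H3 = (173 + 240) mod 360 = 53°
Triadic = 173°, 293°, 53°


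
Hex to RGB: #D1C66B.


D1 → 209 (R)
C6 → 198 (G)
6B → 107 (B)
= RGB(209, 198, 107)


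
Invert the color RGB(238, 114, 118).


Invert: (255-R, 255-G, 255-B)
R: 255-238 = 17
G: 255-114 = 141
B: 255-118 = 137
= RGB(17, 141, 137)


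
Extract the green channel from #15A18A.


Color: #15A18A
R = 15 = 21
G = A1 = 161
B = 8A = 138
Green = 161


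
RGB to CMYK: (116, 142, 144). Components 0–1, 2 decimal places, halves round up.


R'=116/255≈0.4549, G'=142/255≈0.5569, B'=144/255≈0.5647
K = 1 - max(R',G',B') = 1 - 144/255 = 111/255 = 0.43529… → 0.44
(1-R'-K)/(1-K) simplifies to (max-R)/max with max = 144:
C = (144-116)/144 = 28/144 = 0.19444… → 0.19
M = (144-142)/144 = 2/144 = 0.01388… → 0.01
Y = (144-144)/144 = 0/144 = 0 → 0.00
= CMYK(0.19, 0.01, 0.00, 0.44)


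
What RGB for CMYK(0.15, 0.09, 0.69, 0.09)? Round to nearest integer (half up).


R = 255 × (1-C) × (1-K) = 255 × 0.85 × 0.91 = 197.2425 → 197
G = 255 × (1-M) × (1-K) = 255 × 0.91 × 0.91 = 211.1655 → 211
B = 255 × (1-Y) × (1-K) = 255 × 0.31 × 0.91 = 71.9355 → 72
= RGB(197, 211, 72)


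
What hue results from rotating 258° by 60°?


New hue = (H + rotation) mod 360
New hue = (258 + 60) mod 360
= 318 mod 360
= 318°


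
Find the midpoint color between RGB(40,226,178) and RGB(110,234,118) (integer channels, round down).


Midpoint: each channel = ⌊(C₁+C₂)/2⌋
R: ⌊(40+110)/2⌋ = 75
G: ⌊(226+234)/2⌋ = 230
B: ⌊(178+118)/2⌋ = 148
= RGB(75, 230, 148)


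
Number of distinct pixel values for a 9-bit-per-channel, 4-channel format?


Total bits = 9 bits/channel × 4 channels = 36 bits
Distinct pixel values = 2^36
= 68,719,476,736 pixel values


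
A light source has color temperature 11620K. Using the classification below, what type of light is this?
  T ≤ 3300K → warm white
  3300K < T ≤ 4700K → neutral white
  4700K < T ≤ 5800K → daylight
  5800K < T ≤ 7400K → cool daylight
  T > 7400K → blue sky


Temperature: 11620K
11620K > 7400K → blue sky
Classification: blue sky


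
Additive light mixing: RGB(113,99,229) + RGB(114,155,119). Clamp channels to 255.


Additive: each channel = min(255, C₁+C₂)
R: 113+114 = 227 → 227
G: 99+155 = 254 → 254
B: 229+119 = 348 → 255
= RGB(227, 254, 255)


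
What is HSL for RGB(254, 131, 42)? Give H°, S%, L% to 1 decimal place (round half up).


Normalize: R'=254/255≈0.9961, G'=131/255≈0.5137, B'=42/255≈0.1647
Max=254/255, Min=42/255, Δ=Max-Min=212/255
L = (Max+Min)/2 = (254+42)/510 = 296/510 = 0.58039… → L = 58.0%
L > 0.5 → S = Δ/(2-Max-Min) = 212/(510-254-42) = 212/214 = 0.99065… → S = 99.1%
(the 1/255 factors cancel in S and H, so raw channel differences can be used)
Max is R' → H = 60 × (((G-B)/Δ) mod 6) = 60 × (((131-42)/212) mod 6)
  89/212 = 0.4198…
  H = 60 × 0.4198… = 25.188…° → H = 25.2°
= HSL(25.2°, 99.1%, 58.0%)


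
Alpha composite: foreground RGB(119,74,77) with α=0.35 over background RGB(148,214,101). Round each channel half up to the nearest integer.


C = α×F + (1-α)×B, with 1-α = 0.65
R: 0.35×119 + 0.65×148 = 41.65 + 96.20 = 137.85 → 138
G: 0.35×74 + 0.65×214 = 25.90 + 139.10 = 165.00 → 165
B: 0.35×77 + 0.65×101 = 26.95 + 65.65 = 92.60 → 93
= RGB(138, 165, 93)


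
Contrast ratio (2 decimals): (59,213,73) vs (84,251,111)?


Linearize each sRGB channel c=v/255: c/12.92 if c ≤ 0.04045 else ((c+0.055)/1.055)^2.4
L = 0.2126×R_lin + 0.7152×G_lin + 0.0722×B_lin
Color 1 (59,213,73):
  R=59: 59/255≈0.2314 > 0.04045 → ((0.2314+0.055)/1.055)^2.4 ≈ 0.04374
  G=213: 213/255≈0.8353 > 0.04045 → ((0.8353+0.055)/1.055)^2.4 ≈ 0.66539
  B=73: 73/255≈0.2863 > 0.04045 → ((0.2863+0.055)/1.055)^2.4 ≈ 0.06663
  L1 = 0.2126×0.04374 + 0.7152×0.66539 + 0.0722×0.06663 ≈ 0.48999
Color 2 (84,251,111):
  R=84: 84/255≈0.3294 > 0.04045 → ((0.3294+0.055)/1.055)^2.4 ≈ 0.08866
  G=251: 251/255≈0.9843 > 0.04045 → ((0.9843+0.055)/1.055)^2.4 ≈ 0.96469
  B=111: 111/255≈0.4353 > 0.04045 → ((0.4353+0.055)/1.055)^2.4 ≈ 0.15896
  L2 = 0.2126×0.08866 + 0.7152×0.96469 + 0.0722×0.15896 ≈ 0.72027
Lighter = 0.72027, Darker = 0.48999
Ratio = (L_lighter + 0.05) / (L_darker + 0.05)
Ratio = (0.72027 + 0.05) / (0.48999 + 0.05) = 0.77027 / 0.53999 ≈ 1.4264
Ratio ≈ 1.43:1


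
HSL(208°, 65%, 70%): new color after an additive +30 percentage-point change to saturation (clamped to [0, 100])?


Original S = 65%
Adjustment = +30 percentage points
New S = 65 + (30) = 95
Clamp to [0, 100] → 95
= HSL(208°, 95%, 70%)


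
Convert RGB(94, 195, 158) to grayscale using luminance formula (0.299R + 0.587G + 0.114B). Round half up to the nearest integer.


Gray = 0.299×R + 0.587×G + 0.114×B
Gray = 0.299×94 + 0.587×195 + 0.114×158
Gray = 28.106 + 114.465 + 18.012
Gray = 160.583 → round half up → 161
Gray = 161


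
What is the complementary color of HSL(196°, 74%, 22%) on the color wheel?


Complement = opposite side of color wheel = hue + 180°
H' = (196 + 180) mod 360 = 16°
S and L unchanged.
= HSL(16°, 74%, 22%)


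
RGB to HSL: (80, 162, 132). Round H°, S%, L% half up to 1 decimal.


Normalize: R'=80/255≈0.3137, G'=162/255≈0.6353, B'=132/255≈0.5176
Max=162/255, Min=80/255, Δ=Max-Min=82/255
L = (Max+Min)/2 = (162+80)/510 = 242/510 = 0.47450… → L = 47.5%
L ≤ 0.5 → S = Δ/(Max+Min) = 82/(162+80) = 82/242 = 0.33884… → S = 33.9%
(the 1/255 factors cancel in S and H, so raw channel differences can be used)
Max is G' → H = 60 × ((B-R)/Δ + 2) = 60 × ((132-80)/82 + 2)
  52/82 + 2 = 0.6341… + 2 = 2.6341…
  H = 60 × 2.6341… = 158.048…° → H = 158.0°
= HSL(158.0°, 33.9%, 47.5%)


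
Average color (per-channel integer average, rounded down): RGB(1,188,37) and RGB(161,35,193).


Midpoint: each channel = ⌊(C₁+C₂)/2⌋
R: ⌊(1+161)/2⌋ = 81
G: ⌊(188+35)/2⌋ = 111
B: ⌊(37+193)/2⌋ = 115
= RGB(81, 111, 115)


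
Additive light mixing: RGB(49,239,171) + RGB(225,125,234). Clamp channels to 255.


Additive: each channel = min(255, C₁+C₂)
R: 49+225 = 274 → 255
G: 239+125 = 364 → 255
B: 171+234 = 405 → 255
= RGB(255, 255, 255)


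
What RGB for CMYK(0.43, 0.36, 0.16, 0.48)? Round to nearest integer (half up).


R = 255 × (1-C) × (1-K) = 255 × 0.57 × 0.52 = 75.582 → 76
G = 255 × (1-M) × (1-K) = 255 × 0.64 × 0.52 = 84.864 → 85
B = 255 × (1-Y) × (1-K) = 255 × 0.84 × 0.52 = 111.384 → 111
= RGB(76, 85, 111)


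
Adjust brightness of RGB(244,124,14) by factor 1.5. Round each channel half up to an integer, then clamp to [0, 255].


Multiply each channel by 1.5, round half up, clamp to [0, 255]
R: 244×1.5 = 366 → clamp → 255
G: 124×1.5 = 186
B: 14×1.5 = 21
= RGB(255, 186, 21)


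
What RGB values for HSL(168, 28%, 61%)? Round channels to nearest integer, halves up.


H=168°, S=0.28, L=0.61
C = (1-|2L-1|)×S = (1-|0.22|)×0.28 = 0.2184
H' = H/60 = 168/60 ≈ 2.8000; X = C×(1-|H' mod 2 - 1|) = 0.17472
m = L - C/2 = 0.61 - 0.1092 = 0.5008
Sector ⌊H'⌋ = 2 → (R',G',B') = (0.0, 0.2184, 0.17472)
RGB = ((R'+m)×255, (G'+m)×255, (B'+m)×255) = (127.704, 183.396, 172.2576)
Round half up → RGB(128, 183, 172)


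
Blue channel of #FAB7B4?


Color: #FAB7B4
R = FA = 250
G = B7 = 183
B = B4 = 180
Blue = 180


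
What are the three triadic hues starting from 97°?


Triadic: equally spaced at 120° intervals
H1 = 97°
H2 = (97 + 120) mod 360 = 217°
H3 = (97 + 240) mod 360 = 337°
Triadic = 97°, 217°, 337°


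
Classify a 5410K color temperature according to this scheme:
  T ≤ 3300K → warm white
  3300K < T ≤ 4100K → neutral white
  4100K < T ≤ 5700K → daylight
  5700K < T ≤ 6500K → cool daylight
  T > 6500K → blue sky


Temperature: 5410K
4100K < 5410K ≤ 5700K → daylight
Classification: daylight


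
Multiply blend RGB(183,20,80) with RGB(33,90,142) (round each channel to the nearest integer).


Multiply: C = A×B/255, rounded to nearest integer
R: 183×33/255 = 6039/255 ≈ 23.682 → 24
G: 20×90/255 = 1800/255 ≈ 7.059 → 7
B: 80×142/255 = 11360/255 ≈ 44.549 → 45
= RGB(24, 7, 45)


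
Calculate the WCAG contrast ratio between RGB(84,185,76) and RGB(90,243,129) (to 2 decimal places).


Linearize each sRGB channel c=v/255: c/12.92 if c ≤ 0.04045 else ((c+0.055)/1.055)^2.4
L = 0.2126×R_lin + 0.7152×G_lin + 0.0722×B_lin
Color 1 (84,185,76):
  R=84: 84/255≈0.3294 > 0.04045 → ((0.3294+0.055)/1.055)^2.4 ≈ 0.08866
  G=185: 185/255≈0.7255 > 0.04045 → ((0.7255+0.055)/1.055)^2.4 ≈ 0.48515
  B=76: 76/255≈0.2980 > 0.04045 → ((0.2980+0.055)/1.055)^2.4 ≈ 0.07227
  L1 = 0.2126×0.08866 + 0.7152×0.48515 + 0.0722×0.07227 ≈ 0.37105
Color 2 (90,243,129):
  R=90: 90/255≈0.3529 > 0.04045 → ((0.3529+0.055)/1.055)^2.4 ≈ 0.10224
  G=243: 243/255≈0.9529 > 0.04045 → ((0.9529+0.055)/1.055)^2.4 ≈ 0.89627
  B=129: 129/255≈0.5059 > 0.04045 → ((0.5059+0.055)/1.055)^2.4 ≈ 0.21953
  L2 = 0.2126×0.10224 + 0.7152×0.89627 + 0.0722×0.21953 ≈ 0.67860
Lighter = 0.67860, Darker = 0.37105
Ratio = (L_lighter + 0.05) / (L_darker + 0.05)
Ratio = (0.67860 + 0.05) / (0.37105 + 0.05) = 0.72860 / 0.42105 ≈ 1.7305
Ratio ≈ 1.73:1


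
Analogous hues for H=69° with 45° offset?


Base hue: 69°
Left analog: (69 - 45) mod 360 = 24°
Right analog: (69 + 45) mod 360 = 114°
Analogous hues = 24° and 114°


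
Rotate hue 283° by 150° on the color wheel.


New hue = (H + rotation) mod 360
New hue = (283 + 150) mod 360
= 433 mod 360
= 73°


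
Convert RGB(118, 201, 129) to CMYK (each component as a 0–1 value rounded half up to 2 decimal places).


R'=118/255≈0.4627, G'=201/255≈0.7882, B'=129/255≈0.5059
K = 1 - max(R',G',B') = 1 - 201/255 = 54/255 = 0.21176… → 0.21
(1-R'-K)/(1-K) simplifies to (max-R)/max with max = 201:
C = (201-118)/201 = 83/201 = 0.41293… → 0.41
M = (201-201)/201 = 0/201 = 0 → 0.00
Y = (201-129)/201 = 72/201 = 0.35820… → 0.36
= CMYK(0.41, 0.00, 0.36, 0.21)


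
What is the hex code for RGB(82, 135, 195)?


R = 82 → 52 (hex)
G = 135 → 87 (hex)
B = 195 → C3 (hex)
Hex = #5287C3


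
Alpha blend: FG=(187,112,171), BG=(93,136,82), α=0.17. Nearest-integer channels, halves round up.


C = α×F + (1-α)×B, with 1-α = 0.83
R: 0.17×187 + 0.83×93 = 31.79 + 77.19 = 108.98 → 109
G: 0.17×112 + 0.83×136 = 19.04 + 112.88 = 131.92 → 132
B: 0.17×171 + 0.83×82 = 29.07 + 68.06 = 97.13 → 97
= RGB(109, 132, 97)


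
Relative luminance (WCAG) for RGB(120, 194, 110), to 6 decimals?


Linearize each channel (sRGB transfer function): c = v/255; c_lin = c/12.92 if c ≤ 0.04045, else ((c+0.055)/1.055)^2.4
  R: 120/255 ≈ 0.470588 > 0.04045 → ((0.470588+0.055)/1.055)^2.4 ≈ 0.187821
  G: 194/255 ≈ 0.760784 > 0.04045 → ((0.760784+0.055)/1.055)^2.4 ≈ 0.539479
  B: 110/255 ≈ 0.431373 > 0.04045 → ((0.431373+0.055)/1.055)^2.4 ≈ 0.155926
R_lin = 0.187821, G_lin = 0.539479, B_lin = 0.155926
L = 0.2126×R + 0.7152×G + 0.0722×B
L = 0.2126×0.187821 + 0.7152×0.539479 + 0.0722×0.155926
L ≈ 0.437024


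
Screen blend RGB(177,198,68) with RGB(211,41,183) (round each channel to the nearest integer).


Screen: C = 255 - (255-A)×(255-B)/255, rounded to nearest integer
R: 255 - (255-177)×(255-211)/255 = 255 - 3432/255 ≈ 255 - 13.459 = 241.541 → 242
G: 255 - (255-198)×(255-41)/255 = 255 - 12198/255 ≈ 255 - 47.835 = 207.165 → 207
B: 255 - (255-68)×(255-183)/255 = 255 - 13464/255 ≈ 255 - 52.800 = 202.200 → 202
= RGB(242, 207, 202)


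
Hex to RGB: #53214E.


53 → 83 (R)
21 → 33 (G)
4E → 78 (B)
= RGB(83, 33, 78)


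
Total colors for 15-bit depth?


Colors = 2^bits = 2^15
= 32,768 colors


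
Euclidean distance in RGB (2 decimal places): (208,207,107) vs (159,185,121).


d = √[(R₁-R₂)² + (G₁-G₂)² + (B₁-B₂)²]
d = √[(208-159)² + (207-185)² + (107-121)²]
d = √[2401 + 484 + 196]
d = √3081
d ≈ 55.51


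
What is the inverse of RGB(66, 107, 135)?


Invert: (255-R, 255-G, 255-B)
R: 255-66 = 189
G: 255-107 = 148
B: 255-135 = 120
= RGB(189, 148, 120)


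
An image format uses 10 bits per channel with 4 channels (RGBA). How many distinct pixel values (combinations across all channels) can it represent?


Total bits = 10 bits/channel × 4 channels = 40 bits
Distinct pixel values = 2^40
= 1,099,511,627,776 pixel values


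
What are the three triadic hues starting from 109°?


Triadic: equally spaced at 120° intervals
H1 = 109°
H2 = (109 + 120) mod 360 = 229°
H3 = (109 + 240) mod 360 = 349°
Triadic = 109°, 229°, 349°


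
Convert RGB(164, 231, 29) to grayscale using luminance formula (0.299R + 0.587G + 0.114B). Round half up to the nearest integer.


Gray = 0.299×R + 0.587×G + 0.114×B
Gray = 0.299×164 + 0.587×231 + 0.114×29
Gray = 49.036 + 135.597 + 3.306
Gray = 187.939 → round half up → 188
Gray = 188


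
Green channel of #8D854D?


Color: #8D854D
R = 8D = 141
G = 85 = 133
B = 4D = 77
Green = 133


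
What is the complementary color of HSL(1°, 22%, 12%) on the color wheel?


Complement = opposite side of color wheel = hue + 180°
H' = (1 + 180) mod 360 = 181°
S and L unchanged.
= HSL(181°, 22%, 12%)


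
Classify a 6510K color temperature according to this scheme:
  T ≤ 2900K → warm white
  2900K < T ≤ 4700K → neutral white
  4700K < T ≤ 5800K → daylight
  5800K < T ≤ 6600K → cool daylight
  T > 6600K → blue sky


Temperature: 6510K
5800K < 6510K ≤ 6600K → cool daylight
Classification: cool daylight


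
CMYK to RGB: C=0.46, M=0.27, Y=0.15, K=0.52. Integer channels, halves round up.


R = 255 × (1-C) × (1-K) = 255 × 0.54 × 0.48 = 66.096 → 66
G = 255 × (1-M) × (1-K) = 255 × 0.73 × 0.48 = 89.352 → 89
B = 255 × (1-Y) × (1-K) = 255 × 0.85 × 0.48 = 104.04 → 104
= RGB(66, 89, 104)


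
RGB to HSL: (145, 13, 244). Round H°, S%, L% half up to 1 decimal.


Normalize: R'=145/255≈0.5686, G'=13/255≈0.0510, B'=244/255≈0.9569
Max=244/255, Min=13/255, Δ=Max-Min=231/255
L = (Max+Min)/2 = (244+13)/510 = 257/510 = 0.50392… → L = 50.4%
L > 0.5 → S = Δ/(2-Max-Min) = 231/(510-244-13) = 231/253 = 0.91304… → S = 91.3%
(the 1/255 factors cancel in S and H, so raw channel differences can be used)
Max is B' → H = 60 × ((R-G)/Δ + 4) = 60 × ((145-13)/231 + 4)
  132/231 + 4 = 0.5714… + 4 = 4.5714…
  H = 60 × 4.5714… = 274.285…° → H = 274.3°
= HSL(274.3°, 91.3%, 50.4%)


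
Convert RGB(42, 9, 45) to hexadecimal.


R = 42 → 2A (hex)
G = 9 → 09 (hex)
B = 45 → 2D (hex)
Hex = #2A092D


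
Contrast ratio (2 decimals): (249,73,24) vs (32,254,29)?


Linearize each sRGB channel c=v/255: c/12.92 if c ≤ 0.04045 else ((c+0.055)/1.055)^2.4
L = 0.2126×R_lin + 0.7152×G_lin + 0.0722×B_lin
Color 1 (249,73,24):
  R=249: 249/255≈0.9765 > 0.04045 → ((0.9765+0.055)/1.055)^2.4 ≈ 0.94731
  G=73: 73/255≈0.2863 > 0.04045 → ((0.2863+0.055)/1.055)^2.4 ≈ 0.06663
  B=24: 24/255≈0.0941 > 0.04045 → ((0.0941+0.055)/1.055)^2.4 ≈ 0.00913
  L1 = 0.2126×0.94731 + 0.7152×0.06663 + 0.0722×0.00913 ≈ 0.24971
Color 2 (32,254,29):
  R=32: 32/255≈0.1255 > 0.04045 → ((0.1255+0.055)/1.055)^2.4 ≈ 0.01444
  G=254: 254/255≈0.9961 > 0.04045 → ((0.9961+0.055)/1.055)^2.4 ≈ 0.99110
  B=29: 29/255≈0.1137 > 0.04045 → ((0.1137+0.055)/1.055)^2.4 ≈ 0.01229
  L2 = 0.2126×0.01444 + 0.7152×0.99110 + 0.0722×0.01229 ≈ 0.71279
Lighter = 0.71279, Darker = 0.24971
Ratio = (L_lighter + 0.05) / (L_darker + 0.05)
Ratio = (0.71279 + 0.05) / (0.24971 + 0.05) = 0.76279 / 0.29971 ≈ 2.5451
Ratio ≈ 2.55:1


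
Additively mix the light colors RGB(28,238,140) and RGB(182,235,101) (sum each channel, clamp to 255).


Additive: each channel = min(255, C₁+C₂)
R: 28+182 = 210 → 210
G: 238+235 = 473 → 255
B: 140+101 = 241 → 241
= RGB(210, 255, 241)


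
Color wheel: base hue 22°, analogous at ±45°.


Base hue: 22°
Left analog: (22 - 45) mod 360 = 337°
Right analog: (22 + 45) mod 360 = 67°
Analogous hues = 337° and 67°


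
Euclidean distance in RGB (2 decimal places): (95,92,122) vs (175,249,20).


d = √[(R₁-R₂)² + (G₁-G₂)² + (B₁-B₂)²]
d = √[(95-175)² + (92-249)² + (122-20)²]
d = √[6400 + 24649 + 10404]
d = √41453
d ≈ 203.60


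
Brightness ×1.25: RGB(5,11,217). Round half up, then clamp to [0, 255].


Multiply each channel by 1.25, round half up, clamp to [0, 255]
R: 5×1.25 = 6.25 → round → 6
G: 11×1.25 = 13.75 → round → 14
B: 217×1.25 = 271.25 → round → 271 → clamp → 255
= RGB(6, 14, 255)


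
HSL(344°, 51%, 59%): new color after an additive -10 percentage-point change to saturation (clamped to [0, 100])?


Original S = 51%
Adjustment = -10 percentage points
New S = 51 + (-10) = 41
Clamp to [0, 100] → 41
= HSL(344°, 41%, 59%)


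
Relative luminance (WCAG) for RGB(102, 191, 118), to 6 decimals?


Linearize each channel (sRGB transfer function): c = v/255; c_lin = c/12.92 if c ≤ 0.04045, else ((c+0.055)/1.055)^2.4
  R: 102/255 ≈ 0.400000 > 0.04045 → ((0.400000+0.055)/1.055)^2.4 ≈ 0.132868
  G: 191/255 ≈ 0.749020 > 0.04045 → ((0.749020+0.055)/1.055)^2.4 ≈ 0.520996
  B: 118/255 ≈ 0.462745 > 0.04045 → ((0.462745+0.055)/1.055)^2.4 ≈ 0.181164
R_lin = 0.132868, G_lin = 0.520996, B_lin = 0.181164
L = 0.2126×R + 0.7152×G + 0.0722×B
L = 0.2126×0.132868 + 0.7152×0.520996 + 0.0722×0.181164
L ≈ 0.413944


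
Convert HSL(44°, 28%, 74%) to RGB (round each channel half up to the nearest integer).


H=44°, S=0.28, L=0.74
C = (1-|2L-1|)×S = (1-|0.48|)×0.28 = 0.1456
H' = H/60 = 44/60 ≈ 0.7333; X = C×(1-|H' mod 2 - 1|) ≈ 0.1068
m = L - C/2 = 0.74 - 0.0728 = 0.6672
Sector ⌊H'⌋ = 0 → (R',G',B') = (0.1456, ≈0.1068, 0.0)
RGB = ((R'+m)×255, (G'+m)×255, (B'+m)×255) = (207.264, 197.3632, 170.136)
Round half up → RGB(207, 197, 170)


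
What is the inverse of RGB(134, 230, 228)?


Invert: (255-R, 255-G, 255-B)
R: 255-134 = 121
G: 255-230 = 25
B: 255-228 = 27
= RGB(121, 25, 27)


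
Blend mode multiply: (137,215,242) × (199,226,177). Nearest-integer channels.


Multiply: C = A×B/255, rounded to nearest integer
R: 137×199/255 = 27263/255 ≈ 106.914 → 107
G: 215×226/255 = 48590/255 ≈ 190.549 → 191
B: 242×177/255 = 42834/255 ≈ 167.976 → 168
= RGB(107, 191, 168)


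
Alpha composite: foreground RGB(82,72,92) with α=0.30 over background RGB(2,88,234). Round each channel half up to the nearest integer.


C = α×F + (1-α)×B, with 1-α = 0.70
R: 0.30×82 + 0.70×2 = 24.60 + 1.40 = 26.00 → 26
G: 0.30×72 + 0.70×88 = 21.60 + 61.60 = 83.20 → 83
B: 0.30×92 + 0.70×234 = 27.60 + 163.80 = 191.40 → 191
= RGB(26, 83, 191)


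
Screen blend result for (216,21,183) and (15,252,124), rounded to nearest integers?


Screen: C = 255 - (255-A)×(255-B)/255, rounded to nearest integer
R: 255 - (255-216)×(255-15)/255 = 255 - 9360/255 ≈ 255 - 36.706 = 218.294 → 218
G: 255 - (255-21)×(255-252)/255 = 255 - 702/255 ≈ 255 - 2.753 = 252.247 → 252
B: 255 - (255-183)×(255-124)/255 = 255 - 9432/255 ≈ 255 - 36.988 = 218.012 → 218
= RGB(218, 252, 218)


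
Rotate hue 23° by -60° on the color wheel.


New hue = (H + rotation) mod 360
New hue = (23 -60) mod 360
= -37 mod 360
= 323°


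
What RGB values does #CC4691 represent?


CC → 204 (R)
46 → 70 (G)
91 → 145 (B)
= RGB(204, 70, 145)


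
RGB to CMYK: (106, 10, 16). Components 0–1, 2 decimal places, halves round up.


R'=106/255≈0.4157, G'=10/255≈0.0392, B'=16/255≈0.0627
K = 1 - max(R',G',B') = 1 - 106/255 = 149/255 = 0.58431… → 0.58
(1-R'-K)/(1-K) simplifies to (max-R)/max with max = 106:
C = (106-106)/106 = 0/106 = 0 → 0.00
M = (106-10)/106 = 96/106 = 0.90566… → 0.91
Y = (106-16)/106 = 90/106 = 0.84905… → 0.85
= CMYK(0.00, 0.91, 0.85, 0.58)


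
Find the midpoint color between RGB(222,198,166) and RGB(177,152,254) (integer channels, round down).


Midpoint: each channel = ⌊(C₁+C₂)/2⌋
R: ⌊(222+177)/2⌋ = 199
G: ⌊(198+152)/2⌋ = 175
B: ⌊(166+254)/2⌋ = 210
= RGB(199, 175, 210)


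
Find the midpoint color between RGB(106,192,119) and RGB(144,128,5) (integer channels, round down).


Midpoint: each channel = ⌊(C₁+C₂)/2⌋
R: ⌊(106+144)/2⌋ = 125
G: ⌊(192+128)/2⌋ = 160
B: ⌊(119+5)/2⌋ = 62
= RGB(125, 160, 62)


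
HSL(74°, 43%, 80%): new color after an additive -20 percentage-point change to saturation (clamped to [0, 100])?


Original S = 43%
Adjustment = -20 percentage points
New S = 43 + (-20) = 23
Clamp to [0, 100] → 23
= HSL(74°, 23%, 80%)


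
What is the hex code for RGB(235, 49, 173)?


R = 235 → EB (hex)
G = 49 → 31 (hex)
B = 173 → AD (hex)
Hex = #EB31AD


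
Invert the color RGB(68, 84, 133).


Invert: (255-R, 255-G, 255-B)
R: 255-68 = 187
G: 255-84 = 171
B: 255-133 = 122
= RGB(187, 171, 122)


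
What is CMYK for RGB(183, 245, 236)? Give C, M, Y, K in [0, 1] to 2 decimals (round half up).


R'=183/255≈0.7176, G'=245/255≈0.9608, B'=236/255≈0.9255
K = 1 - max(R',G',B') = 1 - 245/255 = 10/255 = 0.03921… → 0.04
(1-R'-K)/(1-K) simplifies to (max-R)/max with max = 245:
C = (245-183)/245 = 62/245 = 0.25306… → 0.25
M = (245-245)/245 = 0/245 = 0 → 0.00
Y = (245-236)/245 = 9/245 = 0.03673… → 0.04
= CMYK(0.25, 0.00, 0.04, 0.04)


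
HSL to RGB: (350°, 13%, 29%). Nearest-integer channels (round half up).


H=350°, S=0.13, L=0.29
C = (1-|2L-1|)×S = (1-|-0.42|)×0.13 = 0.0754
H' = H/60 = 350/60 ≈ 5.8333; X = C×(1-|H' mod 2 - 1|) ≈ 0.0126
m = L - C/2 = 0.29 - 0.0377 = 0.2523
Sector ⌊H'⌋ = 5 → (R',G',B') = (0.0754, 0.0, ≈0.0126)
RGB = ((R'+m)×255, (G'+m)×255, (B'+m)×255) = (83.5635, 64.3365, 67.541)
Round half up → RGB(84, 64, 68)


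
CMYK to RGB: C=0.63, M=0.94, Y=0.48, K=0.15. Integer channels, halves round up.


R = 255 × (1-C) × (1-K) = 255 × 0.37 × 0.85 = 80.1975 → 80
G = 255 × (1-M) × (1-K) = 255 × 0.06 × 0.85 = 13.005 → 13
B = 255 × (1-Y) × (1-K) = 255 × 0.52 × 0.85 = 112.71 → 113
= RGB(80, 13, 113)


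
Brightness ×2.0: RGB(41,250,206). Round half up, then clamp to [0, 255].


Multiply each channel by 2.0, round half up, clamp to [0, 255]
R: 41×2.0 = 82
G: 250×2.0 = 500 → clamp → 255
B: 206×2.0 = 412 → clamp → 255
= RGB(82, 255, 255)


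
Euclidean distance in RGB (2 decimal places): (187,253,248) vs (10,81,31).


d = √[(R₁-R₂)² + (G₁-G₂)² + (B₁-B₂)²]
d = √[(187-10)² + (253-81)² + (248-31)²]
d = √[31329 + 29584 + 47089]
d = √108002
d ≈ 328.64


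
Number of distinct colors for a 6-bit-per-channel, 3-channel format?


Total bits = 6 bits/channel × 3 channels = 18 bits
Distinct colors = 2^18
= 262,144 colors
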